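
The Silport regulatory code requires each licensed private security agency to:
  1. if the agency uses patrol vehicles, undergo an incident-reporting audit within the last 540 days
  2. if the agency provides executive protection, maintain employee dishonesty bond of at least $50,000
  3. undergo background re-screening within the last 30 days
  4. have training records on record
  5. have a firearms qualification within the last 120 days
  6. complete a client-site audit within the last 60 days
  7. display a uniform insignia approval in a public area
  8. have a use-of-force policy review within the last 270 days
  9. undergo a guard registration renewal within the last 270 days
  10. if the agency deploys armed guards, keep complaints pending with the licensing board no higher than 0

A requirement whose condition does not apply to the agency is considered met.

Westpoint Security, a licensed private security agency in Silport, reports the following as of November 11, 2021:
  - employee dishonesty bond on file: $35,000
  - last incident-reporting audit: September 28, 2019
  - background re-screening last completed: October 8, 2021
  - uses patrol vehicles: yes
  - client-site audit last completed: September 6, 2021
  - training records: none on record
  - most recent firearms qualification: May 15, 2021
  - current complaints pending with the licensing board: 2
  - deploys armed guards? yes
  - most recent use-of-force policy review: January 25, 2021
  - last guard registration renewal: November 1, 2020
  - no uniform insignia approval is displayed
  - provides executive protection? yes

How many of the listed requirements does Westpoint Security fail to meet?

10

1. condition 'uses patrol vehicles' holds; incident-reporting audit 775 days ago vs limit 540 → not met
2. condition 'provides executive protection' holds; employee dishonesty bond $35,000 < $50,000 → not met
3. background re-screening 34 days ago vs limit 30 → not met
4. training records absent → not met
5. firearms qualification 180 days ago vs limit 120 → not met
6. client-site audit 66 days ago vs limit 60 → not met
7. uniform insignia approval absent → not met
8. use-of-force policy review 290 days ago vs limit 270 → not met
9. guard registration renewal 375 days ago vs limit 270 → not met
10. condition 'deploys armed guards' holds; complaints pending with the licensing board 2 > 0 → not met
Not met: 10 of 10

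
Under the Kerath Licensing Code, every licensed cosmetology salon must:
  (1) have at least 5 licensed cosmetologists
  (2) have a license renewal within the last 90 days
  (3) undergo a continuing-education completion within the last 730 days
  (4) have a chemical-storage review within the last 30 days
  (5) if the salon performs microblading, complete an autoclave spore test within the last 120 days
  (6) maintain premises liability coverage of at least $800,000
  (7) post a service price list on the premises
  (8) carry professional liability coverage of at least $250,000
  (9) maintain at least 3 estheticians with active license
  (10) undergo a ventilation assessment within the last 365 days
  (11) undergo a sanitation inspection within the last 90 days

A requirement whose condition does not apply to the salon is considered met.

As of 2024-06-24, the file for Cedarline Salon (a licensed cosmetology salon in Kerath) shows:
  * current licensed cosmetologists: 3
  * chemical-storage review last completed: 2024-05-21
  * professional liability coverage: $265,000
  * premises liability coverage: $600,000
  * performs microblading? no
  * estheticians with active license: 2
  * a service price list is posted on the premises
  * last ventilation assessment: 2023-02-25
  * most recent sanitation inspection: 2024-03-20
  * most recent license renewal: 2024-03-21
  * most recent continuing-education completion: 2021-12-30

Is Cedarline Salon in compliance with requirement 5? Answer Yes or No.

5. condition 'performs microblading' does not hold → requirement n/a → met

Yes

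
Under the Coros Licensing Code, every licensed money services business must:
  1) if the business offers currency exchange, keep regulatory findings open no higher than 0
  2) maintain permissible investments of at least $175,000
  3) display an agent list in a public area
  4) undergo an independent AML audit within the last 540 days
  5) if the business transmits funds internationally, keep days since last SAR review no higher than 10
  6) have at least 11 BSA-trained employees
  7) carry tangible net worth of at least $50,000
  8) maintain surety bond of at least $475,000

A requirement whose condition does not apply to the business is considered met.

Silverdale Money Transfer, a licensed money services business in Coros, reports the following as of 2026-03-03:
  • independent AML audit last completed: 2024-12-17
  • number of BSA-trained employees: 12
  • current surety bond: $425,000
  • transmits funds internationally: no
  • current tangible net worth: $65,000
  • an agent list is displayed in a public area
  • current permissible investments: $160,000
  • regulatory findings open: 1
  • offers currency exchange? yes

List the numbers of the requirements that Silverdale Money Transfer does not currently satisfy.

1, 2, 8

1. condition 'offers currency exchange' holds; regulatory findings open 1 > 0 → not met
2. permissible investments $160,000 < $175,000 → not met
3. agent list present → met
4. independent AML audit 441 days ago vs limit 540 → met
5. condition 'transmits funds internationally' does not hold → requirement n/a → met
6. BSA-trained employees 12 ≥ 11 → met
7. tangible net worth $65,000 ≥ $50,000 → met
8. surety bond $425,000 < $475,000 → not met
Not met: 1, 2, 8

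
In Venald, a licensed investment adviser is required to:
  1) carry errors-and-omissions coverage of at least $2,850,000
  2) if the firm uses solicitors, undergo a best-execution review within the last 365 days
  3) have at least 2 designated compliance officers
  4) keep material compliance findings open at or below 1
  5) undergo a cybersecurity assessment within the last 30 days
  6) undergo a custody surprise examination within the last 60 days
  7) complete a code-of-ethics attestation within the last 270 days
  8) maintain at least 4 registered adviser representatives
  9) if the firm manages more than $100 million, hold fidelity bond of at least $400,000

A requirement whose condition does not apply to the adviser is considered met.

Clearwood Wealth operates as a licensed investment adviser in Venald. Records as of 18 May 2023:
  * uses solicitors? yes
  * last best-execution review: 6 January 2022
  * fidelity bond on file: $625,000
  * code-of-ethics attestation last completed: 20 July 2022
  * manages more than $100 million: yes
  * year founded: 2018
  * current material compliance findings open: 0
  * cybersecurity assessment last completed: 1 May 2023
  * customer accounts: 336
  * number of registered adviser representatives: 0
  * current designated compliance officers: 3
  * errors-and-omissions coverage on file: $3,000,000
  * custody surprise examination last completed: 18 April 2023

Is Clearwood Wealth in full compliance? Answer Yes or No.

1. errors-and-omissions coverage $3,000,000 ≥ $2,850,000 → met
2. condition 'uses solicitors' holds; best-execution review 497 days ago vs limit 365 → not met
3. designated compliance officers 3 ≥ 2 → met
4. material compliance findings open 0 ≤ 1 → met
5. cybersecurity assessment 17 days ago vs limit 30 → met
6. custody surprise examination 30 days ago vs limit 60 → met
7. code-of-ethics attestation 302 days ago vs limit 270 → not met
8. registered adviser representatives 0 < 4 → not met
9. condition 'manages more than $100 million' holds; fidelity bond $625,000 ≥ $400,000 → met
Not met: 2, 7, 8

No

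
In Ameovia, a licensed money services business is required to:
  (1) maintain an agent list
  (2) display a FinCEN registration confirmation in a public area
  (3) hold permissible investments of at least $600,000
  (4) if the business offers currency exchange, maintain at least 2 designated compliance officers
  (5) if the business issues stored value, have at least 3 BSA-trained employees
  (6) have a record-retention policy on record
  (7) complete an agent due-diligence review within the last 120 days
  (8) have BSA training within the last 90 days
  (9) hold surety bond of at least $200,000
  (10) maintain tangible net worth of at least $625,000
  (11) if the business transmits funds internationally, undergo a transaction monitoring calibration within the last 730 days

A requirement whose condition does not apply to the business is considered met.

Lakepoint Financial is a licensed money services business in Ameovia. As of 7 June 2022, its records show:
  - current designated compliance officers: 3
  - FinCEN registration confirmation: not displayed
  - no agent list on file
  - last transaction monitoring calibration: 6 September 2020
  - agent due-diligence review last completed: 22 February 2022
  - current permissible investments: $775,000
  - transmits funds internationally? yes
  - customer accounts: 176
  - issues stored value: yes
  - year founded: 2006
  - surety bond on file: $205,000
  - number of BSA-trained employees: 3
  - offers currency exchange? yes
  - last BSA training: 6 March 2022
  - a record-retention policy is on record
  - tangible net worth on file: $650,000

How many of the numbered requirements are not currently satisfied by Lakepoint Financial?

3

1. agent list absent → not met
2. FinCEN registration confirmation absent → not met
3. permissible investments $775,000 ≥ $600,000 → met
4. condition 'offers currency exchange' holds; designated compliance officers 3 ≥ 2 → met
5. condition 'issues stored value' holds; BSA-trained employees 3 ≥ 3 → met
6. record-retention policy present → met
7. agent due-diligence review 105 days ago vs limit 120 → met
8. BSA training 93 days ago vs limit 90 → not met
9. surety bond $205,000 ≥ $200,000 → met
10. tangible net worth $650,000 ≥ $625,000 → met
11. condition 'transmits funds internationally' holds; transaction monitoring calibration 639 days ago vs limit 730 → met
Not met: 3 of 11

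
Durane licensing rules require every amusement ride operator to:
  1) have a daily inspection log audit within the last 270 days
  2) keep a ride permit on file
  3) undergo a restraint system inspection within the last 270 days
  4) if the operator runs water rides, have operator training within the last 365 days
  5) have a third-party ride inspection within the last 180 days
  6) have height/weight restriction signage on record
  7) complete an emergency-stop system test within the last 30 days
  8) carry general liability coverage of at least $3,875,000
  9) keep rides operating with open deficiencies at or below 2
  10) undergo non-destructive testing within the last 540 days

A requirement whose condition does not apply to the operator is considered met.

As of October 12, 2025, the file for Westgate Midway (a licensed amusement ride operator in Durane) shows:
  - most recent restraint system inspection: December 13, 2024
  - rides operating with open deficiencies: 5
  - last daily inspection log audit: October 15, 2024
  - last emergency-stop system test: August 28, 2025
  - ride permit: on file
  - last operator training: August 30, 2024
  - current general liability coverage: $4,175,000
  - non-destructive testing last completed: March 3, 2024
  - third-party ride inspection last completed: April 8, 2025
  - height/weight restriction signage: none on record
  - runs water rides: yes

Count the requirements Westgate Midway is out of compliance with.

1. daily inspection log audit 362 days ago vs limit 270 → not met
2. ride permit present → met
3. restraint system inspection 303 days ago vs limit 270 → not met
4. condition 'runs water rides' holds; operator training 408 days ago vs limit 365 → not met
5. third-party ride inspection 187 days ago vs limit 180 → not met
6. height/weight restriction signage absent → not met
7. emergency-stop system test 45 days ago vs limit 30 → not met
8. general liability coverage $4,175,000 ≥ $3,875,000 → met
9. rides operating with open deficiencies 5 > 2 → not met
10. non-destructive testing 588 days ago vs limit 540 → not met
Not met: 8 of 10

8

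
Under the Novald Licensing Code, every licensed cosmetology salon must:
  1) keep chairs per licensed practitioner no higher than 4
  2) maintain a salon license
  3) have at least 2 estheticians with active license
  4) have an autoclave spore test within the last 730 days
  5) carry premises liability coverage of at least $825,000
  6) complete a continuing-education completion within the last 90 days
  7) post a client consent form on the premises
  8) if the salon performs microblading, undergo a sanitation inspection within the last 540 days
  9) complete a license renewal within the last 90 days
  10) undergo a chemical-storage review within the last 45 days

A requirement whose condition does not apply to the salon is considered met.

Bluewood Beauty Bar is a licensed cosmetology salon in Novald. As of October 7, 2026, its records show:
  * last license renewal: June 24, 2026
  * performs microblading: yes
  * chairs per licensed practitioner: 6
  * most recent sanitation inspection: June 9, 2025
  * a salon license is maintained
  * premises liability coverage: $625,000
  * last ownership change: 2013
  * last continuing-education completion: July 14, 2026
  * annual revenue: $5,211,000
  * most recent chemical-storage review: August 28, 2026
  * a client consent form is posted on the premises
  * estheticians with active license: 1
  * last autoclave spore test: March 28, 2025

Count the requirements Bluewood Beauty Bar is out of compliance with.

1. chairs per licensed practitioner 6 > 4 → not met
2. salon license present → met
3. estheticians with active license 1 < 2 → not met
4. autoclave spore test 558 days ago vs limit 730 → met
5. premises liability coverage $625,000 < $825,000 → not met
6. continuing-education completion 85 days ago vs limit 90 → met
7. client consent form present → met
8. condition 'performs microblading' holds; sanitation inspection 485 days ago vs limit 540 → met
9. license renewal 105 days ago vs limit 90 → not met
10. chemical-storage review 40 days ago vs limit 45 → met
Not met: 4 of 10

4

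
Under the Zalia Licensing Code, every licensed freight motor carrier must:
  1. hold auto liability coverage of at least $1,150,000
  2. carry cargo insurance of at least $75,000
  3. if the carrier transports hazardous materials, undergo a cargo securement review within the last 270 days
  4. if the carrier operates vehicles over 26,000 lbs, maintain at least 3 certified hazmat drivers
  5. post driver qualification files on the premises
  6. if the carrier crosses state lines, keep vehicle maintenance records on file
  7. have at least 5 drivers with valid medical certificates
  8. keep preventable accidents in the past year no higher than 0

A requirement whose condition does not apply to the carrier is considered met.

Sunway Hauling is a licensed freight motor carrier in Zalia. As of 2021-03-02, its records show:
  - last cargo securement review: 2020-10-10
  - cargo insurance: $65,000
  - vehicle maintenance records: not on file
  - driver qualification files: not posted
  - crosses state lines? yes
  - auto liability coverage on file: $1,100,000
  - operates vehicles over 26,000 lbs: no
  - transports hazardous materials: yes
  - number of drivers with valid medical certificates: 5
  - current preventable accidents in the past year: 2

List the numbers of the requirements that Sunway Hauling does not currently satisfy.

1. auto liability coverage $1,100,000 < $1,150,000 → not met
2. cargo insurance $65,000 < $75,000 → not met
3. condition 'transports hazardous materials' holds; cargo securement review 143 days ago vs limit 270 → met
4. condition 'operates vehicles over 26,000 lbs' does not hold → requirement n/a → met
5. driver qualification files absent → not met
6. condition 'crosses state lines' holds; vehicle maintenance records absent → not met
7. drivers with valid medical certificates 5 ≥ 5 → met
8. preventable accidents in the past year 2 > 0 → not met
Not met: 1, 2, 5, 6, 8

1, 2, 5, 6, 8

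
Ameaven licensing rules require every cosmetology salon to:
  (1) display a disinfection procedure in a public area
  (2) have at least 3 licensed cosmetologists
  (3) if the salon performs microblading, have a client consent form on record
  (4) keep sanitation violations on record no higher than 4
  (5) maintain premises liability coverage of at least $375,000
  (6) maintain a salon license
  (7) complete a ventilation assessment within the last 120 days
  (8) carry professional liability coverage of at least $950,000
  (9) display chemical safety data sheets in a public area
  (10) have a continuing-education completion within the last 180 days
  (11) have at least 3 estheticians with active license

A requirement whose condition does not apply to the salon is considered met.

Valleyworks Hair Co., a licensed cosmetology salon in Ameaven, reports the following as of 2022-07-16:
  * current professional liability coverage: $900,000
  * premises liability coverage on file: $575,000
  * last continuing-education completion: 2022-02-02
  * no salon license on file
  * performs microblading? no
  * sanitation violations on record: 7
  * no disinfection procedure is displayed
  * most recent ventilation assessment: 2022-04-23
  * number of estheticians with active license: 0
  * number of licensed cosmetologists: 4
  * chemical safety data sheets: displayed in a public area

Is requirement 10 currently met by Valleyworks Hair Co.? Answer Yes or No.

Yes

10. continuing-education completion 164 days ago vs limit 180 → met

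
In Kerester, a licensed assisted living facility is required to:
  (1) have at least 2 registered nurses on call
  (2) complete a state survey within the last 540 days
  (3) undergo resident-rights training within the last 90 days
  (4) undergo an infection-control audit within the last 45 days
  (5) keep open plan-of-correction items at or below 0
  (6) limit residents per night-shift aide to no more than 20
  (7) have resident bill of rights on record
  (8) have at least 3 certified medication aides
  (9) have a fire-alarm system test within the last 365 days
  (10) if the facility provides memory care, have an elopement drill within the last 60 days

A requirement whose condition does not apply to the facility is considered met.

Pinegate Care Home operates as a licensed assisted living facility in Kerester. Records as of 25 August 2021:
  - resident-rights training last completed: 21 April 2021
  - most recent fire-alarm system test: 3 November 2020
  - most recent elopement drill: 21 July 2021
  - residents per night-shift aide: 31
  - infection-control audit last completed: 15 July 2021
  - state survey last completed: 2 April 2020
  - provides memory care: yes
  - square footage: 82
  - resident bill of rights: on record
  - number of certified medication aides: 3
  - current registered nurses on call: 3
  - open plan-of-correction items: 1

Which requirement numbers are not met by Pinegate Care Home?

3, 5, 6

1. registered nurses on call 3 ≥ 2 → met
2. state survey 510 days ago vs limit 540 → met
3. resident-rights training 126 days ago vs limit 90 → not met
4. infection-control audit 41 days ago vs limit 45 → met
5. open plan-of-correction items 1 > 0 → not met
6. residents per night-shift aide 31 > 20 → not met
7. resident bill of rights present → met
8. certified medication aides 3 ≥ 3 → met
9. fire-alarm system test 295 days ago vs limit 365 → met
10. condition 'provides memory care' holds; elopement drill 35 days ago vs limit 60 → met
Not met: 3, 5, 6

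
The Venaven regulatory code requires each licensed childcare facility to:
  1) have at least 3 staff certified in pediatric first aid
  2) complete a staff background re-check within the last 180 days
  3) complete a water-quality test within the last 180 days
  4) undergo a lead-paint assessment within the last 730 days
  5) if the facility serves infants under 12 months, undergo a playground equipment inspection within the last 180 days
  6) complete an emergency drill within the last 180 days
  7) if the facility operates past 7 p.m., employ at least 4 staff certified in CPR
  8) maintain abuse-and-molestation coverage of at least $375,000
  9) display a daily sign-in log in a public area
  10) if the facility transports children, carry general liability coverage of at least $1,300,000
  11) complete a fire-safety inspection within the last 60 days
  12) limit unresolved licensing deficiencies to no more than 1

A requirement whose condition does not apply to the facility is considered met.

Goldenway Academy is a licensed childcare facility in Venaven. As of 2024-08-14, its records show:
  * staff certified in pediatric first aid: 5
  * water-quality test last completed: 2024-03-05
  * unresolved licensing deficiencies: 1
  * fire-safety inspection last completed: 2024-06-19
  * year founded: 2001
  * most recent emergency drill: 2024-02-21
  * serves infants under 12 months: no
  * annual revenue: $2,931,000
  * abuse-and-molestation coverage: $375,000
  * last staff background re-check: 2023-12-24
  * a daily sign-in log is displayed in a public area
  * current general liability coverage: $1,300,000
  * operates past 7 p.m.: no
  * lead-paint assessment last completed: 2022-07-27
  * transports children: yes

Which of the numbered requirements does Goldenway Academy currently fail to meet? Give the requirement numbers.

1. staff certified in pediatric first aid 5 ≥ 3 → met
2. staff background re-check 234 days ago vs limit 180 → not met
3. water-quality test 162 days ago vs limit 180 → met
4. lead-paint assessment 749 days ago vs limit 730 → not met
5. condition 'serves infants under 12 months' does not hold → requirement n/a → met
6. emergency drill 175 days ago vs limit 180 → met
7. condition 'operates past 7 p.m.' does not hold → requirement n/a → met
8. abuse-and-molestation coverage $375,000 ≥ $375,000 → met
9. daily sign-in log present → met
10. condition 'transports children' holds; general liability coverage $1,300,000 ≥ $1,300,000 → met
11. fire-safety inspection 56 days ago vs limit 60 → met
12. unresolved licensing deficiencies 1 ≤ 1 → met
Not met: 2, 4

2, 4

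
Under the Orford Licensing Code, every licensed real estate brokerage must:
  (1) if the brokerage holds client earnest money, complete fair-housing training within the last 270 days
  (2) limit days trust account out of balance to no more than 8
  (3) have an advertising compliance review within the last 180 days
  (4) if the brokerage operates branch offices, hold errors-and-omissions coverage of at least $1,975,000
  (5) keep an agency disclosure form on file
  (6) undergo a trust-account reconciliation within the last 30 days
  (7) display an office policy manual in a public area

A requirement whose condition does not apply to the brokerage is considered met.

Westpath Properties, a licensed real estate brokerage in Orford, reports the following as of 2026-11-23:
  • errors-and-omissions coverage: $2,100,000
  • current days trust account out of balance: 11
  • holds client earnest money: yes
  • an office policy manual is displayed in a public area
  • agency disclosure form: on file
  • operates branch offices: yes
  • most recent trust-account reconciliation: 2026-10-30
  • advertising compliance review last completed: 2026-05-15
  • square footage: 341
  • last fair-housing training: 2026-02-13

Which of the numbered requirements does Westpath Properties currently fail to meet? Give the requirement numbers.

1, 2, 3

1. condition 'holds client earnest money' holds; fair-housing training 283 days ago vs limit 270 → not met
2. days trust account out of balance 11 > 8 → not met
3. advertising compliance review 192 days ago vs limit 180 → not met
4. condition 'operates branch offices' holds; errors-and-omissions coverage $2,100,000 ≥ $1,975,000 → met
5. agency disclosure form present → met
6. trust-account reconciliation 24 days ago vs limit 30 → met
7. office policy manual present → met
Not met: 1, 2, 3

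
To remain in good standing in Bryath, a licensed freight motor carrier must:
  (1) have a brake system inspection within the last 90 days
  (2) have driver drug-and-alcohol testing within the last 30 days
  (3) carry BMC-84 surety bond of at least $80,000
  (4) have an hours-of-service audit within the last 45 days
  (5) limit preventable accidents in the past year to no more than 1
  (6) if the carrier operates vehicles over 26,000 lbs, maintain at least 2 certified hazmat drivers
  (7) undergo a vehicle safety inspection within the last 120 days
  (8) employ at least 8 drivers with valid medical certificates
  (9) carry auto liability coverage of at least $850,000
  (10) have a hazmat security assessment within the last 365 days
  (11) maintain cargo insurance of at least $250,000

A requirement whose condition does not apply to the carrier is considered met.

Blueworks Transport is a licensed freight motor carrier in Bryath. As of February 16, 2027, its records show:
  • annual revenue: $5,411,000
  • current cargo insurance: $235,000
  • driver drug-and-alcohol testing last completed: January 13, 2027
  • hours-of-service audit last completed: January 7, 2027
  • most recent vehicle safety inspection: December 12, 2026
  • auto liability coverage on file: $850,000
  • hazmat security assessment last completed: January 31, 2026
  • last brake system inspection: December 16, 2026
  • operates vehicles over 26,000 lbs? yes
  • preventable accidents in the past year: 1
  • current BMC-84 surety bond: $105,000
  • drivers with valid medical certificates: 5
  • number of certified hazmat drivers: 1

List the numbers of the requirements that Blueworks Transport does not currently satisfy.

1. brake system inspection 62 days ago vs limit 90 → met
2. driver drug-and-alcohol testing 34 days ago vs limit 30 → not met
3. BMC-84 surety bond $105,000 ≥ $80,000 → met
4. hours-of-service audit 40 days ago vs limit 45 → met
5. preventable accidents in the past year 1 ≤ 1 → met
6. condition 'operates vehicles over 26,000 lbs' holds; certified hazmat drivers 1 < 2 → not met
7. vehicle safety inspection 66 days ago vs limit 120 → met
8. drivers with valid medical certificates 5 < 8 → not met
9. auto liability coverage $850,000 ≥ $850,000 → met
10. hazmat security assessment 381 days ago vs limit 365 → not met
11. cargo insurance $235,000 < $250,000 → not met
Not met: 2, 6, 8, 10, 11

2, 6, 8, 10, 11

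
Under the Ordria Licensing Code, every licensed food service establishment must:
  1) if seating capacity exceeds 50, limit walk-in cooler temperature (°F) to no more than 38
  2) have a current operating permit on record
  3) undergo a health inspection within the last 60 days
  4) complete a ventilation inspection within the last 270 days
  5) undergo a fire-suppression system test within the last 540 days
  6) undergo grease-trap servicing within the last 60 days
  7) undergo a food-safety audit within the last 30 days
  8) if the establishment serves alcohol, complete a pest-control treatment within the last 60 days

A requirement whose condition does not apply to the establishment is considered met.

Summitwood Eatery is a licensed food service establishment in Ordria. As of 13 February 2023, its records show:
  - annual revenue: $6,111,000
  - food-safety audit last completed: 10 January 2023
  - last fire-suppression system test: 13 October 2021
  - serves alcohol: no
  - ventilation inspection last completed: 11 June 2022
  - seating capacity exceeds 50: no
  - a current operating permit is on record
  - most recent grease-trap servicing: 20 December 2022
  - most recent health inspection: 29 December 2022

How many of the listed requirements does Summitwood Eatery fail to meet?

1

1. condition 'seating capacity exceeds 50' does not hold → requirement n/a → met
2. current operating permit present → met
3. health inspection 46 days ago vs limit 60 → met
4. ventilation inspection 247 days ago vs limit 270 → met
5. fire-suppression system test 488 days ago vs limit 540 → met
6. grease-trap servicing 55 days ago vs limit 60 → met
7. food-safety audit 34 days ago vs limit 30 → not met
8. condition 'serves alcohol' does not hold → requirement n/a → met
Not met: 1 of 8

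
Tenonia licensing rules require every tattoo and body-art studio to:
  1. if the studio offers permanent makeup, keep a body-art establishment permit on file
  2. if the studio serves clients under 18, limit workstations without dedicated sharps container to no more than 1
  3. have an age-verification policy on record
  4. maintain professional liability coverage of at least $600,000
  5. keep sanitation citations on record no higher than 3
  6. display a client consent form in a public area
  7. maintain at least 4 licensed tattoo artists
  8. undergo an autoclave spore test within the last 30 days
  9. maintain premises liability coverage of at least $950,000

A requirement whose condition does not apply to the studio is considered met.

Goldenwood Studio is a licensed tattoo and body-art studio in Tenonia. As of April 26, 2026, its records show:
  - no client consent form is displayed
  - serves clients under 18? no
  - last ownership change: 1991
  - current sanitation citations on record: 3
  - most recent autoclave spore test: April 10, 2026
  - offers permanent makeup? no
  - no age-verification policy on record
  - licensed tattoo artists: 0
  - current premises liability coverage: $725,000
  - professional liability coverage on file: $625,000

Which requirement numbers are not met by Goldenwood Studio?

3, 6, 7, 9

1. condition 'offers permanent makeup' does not hold → requirement n/a → met
2. condition 'serves clients under 18' does not hold → requirement n/a → met
3. age-verification policy absent → not met
4. professional liability coverage $625,000 ≥ $600,000 → met
5. sanitation citations on record 3 ≤ 3 → met
6. client consent form absent → not met
7. licensed tattoo artists 0 < 4 → not met
8. autoclave spore test 16 days ago vs limit 30 → met
9. premises liability coverage $725,000 < $950,000 → not met
Not met: 3, 6, 7, 9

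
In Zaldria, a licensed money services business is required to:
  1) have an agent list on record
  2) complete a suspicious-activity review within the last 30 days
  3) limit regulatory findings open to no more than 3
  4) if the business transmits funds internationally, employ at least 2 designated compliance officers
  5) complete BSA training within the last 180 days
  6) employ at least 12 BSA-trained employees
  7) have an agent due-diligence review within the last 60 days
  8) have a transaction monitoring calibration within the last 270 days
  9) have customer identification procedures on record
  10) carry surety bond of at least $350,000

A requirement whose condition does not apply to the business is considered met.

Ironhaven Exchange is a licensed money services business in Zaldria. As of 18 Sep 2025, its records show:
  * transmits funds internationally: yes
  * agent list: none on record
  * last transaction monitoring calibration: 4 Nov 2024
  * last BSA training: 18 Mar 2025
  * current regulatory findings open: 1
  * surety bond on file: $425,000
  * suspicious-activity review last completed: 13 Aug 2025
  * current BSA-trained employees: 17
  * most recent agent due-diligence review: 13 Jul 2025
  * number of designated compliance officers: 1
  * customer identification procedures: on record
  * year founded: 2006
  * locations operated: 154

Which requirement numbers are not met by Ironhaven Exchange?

1. agent list absent → not met
2. suspicious-activity review 36 days ago vs limit 30 → not met
3. regulatory findings open 1 ≤ 3 → met
4. condition 'transmits funds internationally' holds; designated compliance officers 1 < 2 → not met
5. BSA training 184 days ago vs limit 180 → not met
6. BSA-trained employees 17 ≥ 12 → met
7. agent due-diligence review 67 days ago vs limit 60 → not met
8. transaction monitoring calibration 318 days ago vs limit 270 → not met
9. customer identification procedures present → met
10. surety bond $425,000 ≥ $350,000 → met
Not met: 1, 2, 4, 5, 7, 8

1, 2, 4, 5, 7, 8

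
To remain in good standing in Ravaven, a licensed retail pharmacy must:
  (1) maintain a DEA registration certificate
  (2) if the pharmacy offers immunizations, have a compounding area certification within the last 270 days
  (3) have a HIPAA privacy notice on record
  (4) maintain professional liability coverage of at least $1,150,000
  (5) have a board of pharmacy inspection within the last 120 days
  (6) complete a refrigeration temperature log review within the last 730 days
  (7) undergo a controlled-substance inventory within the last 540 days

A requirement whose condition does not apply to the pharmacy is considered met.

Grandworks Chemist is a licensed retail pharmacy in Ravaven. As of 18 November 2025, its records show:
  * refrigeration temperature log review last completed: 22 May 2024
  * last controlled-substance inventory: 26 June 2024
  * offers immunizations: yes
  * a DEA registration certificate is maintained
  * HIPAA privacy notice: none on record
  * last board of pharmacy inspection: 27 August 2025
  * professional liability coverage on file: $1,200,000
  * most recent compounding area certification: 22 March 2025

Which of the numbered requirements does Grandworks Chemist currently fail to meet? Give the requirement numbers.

1. DEA registration certificate present → met
2. condition 'offers immunizations' holds; compounding area certification 241 days ago vs limit 270 → met
3. HIPAA privacy notice absent → not met
4. professional liability coverage $1,200,000 ≥ $1,150,000 → met
5. board of pharmacy inspection 83 days ago vs limit 120 → met
6. refrigeration temperature log review 545 days ago vs limit 730 → met
7. controlled-substance inventory 510 days ago vs limit 540 → met
Not met: 3

3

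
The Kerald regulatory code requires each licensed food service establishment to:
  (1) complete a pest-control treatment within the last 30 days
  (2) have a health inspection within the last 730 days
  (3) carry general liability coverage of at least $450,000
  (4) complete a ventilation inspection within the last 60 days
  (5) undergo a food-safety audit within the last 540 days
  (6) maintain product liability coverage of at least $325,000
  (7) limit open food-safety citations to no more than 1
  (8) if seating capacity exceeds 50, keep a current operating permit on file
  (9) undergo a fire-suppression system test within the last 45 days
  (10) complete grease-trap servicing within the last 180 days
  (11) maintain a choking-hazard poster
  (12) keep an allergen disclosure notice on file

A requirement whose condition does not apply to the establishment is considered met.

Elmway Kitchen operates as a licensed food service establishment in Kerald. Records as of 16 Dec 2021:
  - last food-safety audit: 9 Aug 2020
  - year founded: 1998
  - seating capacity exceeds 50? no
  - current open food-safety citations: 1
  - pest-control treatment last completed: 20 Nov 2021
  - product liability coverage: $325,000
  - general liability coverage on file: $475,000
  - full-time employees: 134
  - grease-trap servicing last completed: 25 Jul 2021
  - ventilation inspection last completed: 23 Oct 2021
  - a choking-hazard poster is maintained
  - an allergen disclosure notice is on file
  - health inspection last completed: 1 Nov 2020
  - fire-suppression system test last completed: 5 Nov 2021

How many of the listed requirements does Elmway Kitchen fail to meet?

0

1. pest-control treatment 26 days ago vs limit 30 → met
2. health inspection 410 days ago vs limit 730 → met
3. general liability coverage $475,000 ≥ $450,000 → met
4. ventilation inspection 54 days ago vs limit 60 → met
5. food-safety audit 494 days ago vs limit 540 → met
6. product liability coverage $325,000 ≥ $325,000 → met
7. open food-safety citations 1 ≤ 1 → met
8. condition 'seating capacity exceeds 50' does not hold → requirement n/a → met
9. fire-suppression system test 41 days ago vs limit 45 → met
10. grease-trap servicing 144 days ago vs limit 180 → met
11. choking-hazard poster present → met
12. allergen disclosure notice present → met
Not met: 0 of 12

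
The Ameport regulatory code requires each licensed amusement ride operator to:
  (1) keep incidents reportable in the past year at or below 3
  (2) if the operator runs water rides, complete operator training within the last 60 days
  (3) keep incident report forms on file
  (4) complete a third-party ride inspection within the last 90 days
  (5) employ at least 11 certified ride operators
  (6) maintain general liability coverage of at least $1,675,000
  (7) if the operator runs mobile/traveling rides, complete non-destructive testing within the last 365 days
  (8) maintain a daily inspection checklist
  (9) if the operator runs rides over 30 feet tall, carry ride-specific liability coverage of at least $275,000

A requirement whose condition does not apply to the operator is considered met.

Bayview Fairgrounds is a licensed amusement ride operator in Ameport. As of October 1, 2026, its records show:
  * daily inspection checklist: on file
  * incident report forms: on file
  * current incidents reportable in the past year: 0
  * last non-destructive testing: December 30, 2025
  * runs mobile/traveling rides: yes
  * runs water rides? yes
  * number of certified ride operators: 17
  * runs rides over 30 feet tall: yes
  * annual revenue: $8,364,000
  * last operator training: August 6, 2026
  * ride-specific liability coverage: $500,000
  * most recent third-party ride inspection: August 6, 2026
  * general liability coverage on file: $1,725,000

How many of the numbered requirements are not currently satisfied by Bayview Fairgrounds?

0

1. incidents reportable in the past year 0 ≤ 3 → met
2. condition 'runs water rides' holds; operator training 56 days ago vs limit 60 → met
3. incident report forms present → met
4. third-party ride inspection 56 days ago vs limit 90 → met
5. certified ride operators 17 ≥ 11 → met
6. general liability coverage $1,725,000 ≥ $1,675,000 → met
7. condition 'runs mobile/traveling rides' holds; non-destructive testing 275 days ago vs limit 365 → met
8. daily inspection checklist present → met
9. condition 'runs rides over 30 feet tall' holds; ride-specific liability coverage $500,000 ≥ $275,000 → met
Not met: 0 of 9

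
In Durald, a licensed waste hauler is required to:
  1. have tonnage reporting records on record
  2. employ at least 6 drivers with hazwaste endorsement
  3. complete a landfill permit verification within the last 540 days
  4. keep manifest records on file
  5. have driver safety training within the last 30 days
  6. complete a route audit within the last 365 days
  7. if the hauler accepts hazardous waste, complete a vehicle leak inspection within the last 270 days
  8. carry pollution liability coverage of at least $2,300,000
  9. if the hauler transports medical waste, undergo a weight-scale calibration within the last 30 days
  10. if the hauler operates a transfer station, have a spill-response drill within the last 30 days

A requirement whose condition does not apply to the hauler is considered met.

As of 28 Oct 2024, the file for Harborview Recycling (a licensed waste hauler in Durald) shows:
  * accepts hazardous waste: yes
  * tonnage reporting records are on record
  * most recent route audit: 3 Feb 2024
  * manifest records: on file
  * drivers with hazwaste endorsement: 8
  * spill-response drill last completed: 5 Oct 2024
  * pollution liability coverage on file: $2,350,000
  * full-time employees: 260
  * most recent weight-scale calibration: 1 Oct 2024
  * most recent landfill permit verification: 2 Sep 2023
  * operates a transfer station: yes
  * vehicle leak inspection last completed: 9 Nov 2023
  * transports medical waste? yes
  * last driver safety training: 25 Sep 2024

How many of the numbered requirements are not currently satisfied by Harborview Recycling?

2

1. tonnage reporting records present → met
2. drivers with hazwaste endorsement 8 ≥ 6 → met
3. landfill permit verification 422 days ago vs limit 540 → met
4. manifest records present → met
5. driver safety training 33 days ago vs limit 30 → not met
6. route audit 268 days ago vs limit 365 → met
7. condition 'accepts hazardous waste' holds; vehicle leak inspection 354 days ago vs limit 270 → not met
8. pollution liability coverage $2,350,000 ≥ $2,300,000 → met
9. condition 'transports medical waste' holds; weight-scale calibration 27 days ago vs limit 30 → met
10. condition 'operates a transfer station' holds; spill-response drill 23 days ago vs limit 30 → met
Not met: 2 of 10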